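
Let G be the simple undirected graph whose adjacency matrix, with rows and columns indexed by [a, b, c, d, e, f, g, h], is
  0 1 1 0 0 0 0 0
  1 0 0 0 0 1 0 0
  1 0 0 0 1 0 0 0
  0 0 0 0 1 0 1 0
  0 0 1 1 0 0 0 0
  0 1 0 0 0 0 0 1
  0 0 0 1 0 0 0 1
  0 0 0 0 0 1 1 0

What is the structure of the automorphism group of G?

G is 2-regular and connected on 8 vertices, i.e. the cycle C_8. The automorphisms of the 8-cycle are exactly the symmetries of a regular 8-gon: the dihedral group D_8, |D_8| = 16.

D_8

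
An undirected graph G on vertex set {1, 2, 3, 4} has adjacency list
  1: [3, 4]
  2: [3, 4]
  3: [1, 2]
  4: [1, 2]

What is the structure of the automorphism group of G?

G is 2-regular and connected on 4 vertices, i.e. the cycle C_4. The automorphisms of the 4-cycle are exactly the symmetries of a regular 4-gon: the dihedral group D_4, |D_4| = 8.

D_4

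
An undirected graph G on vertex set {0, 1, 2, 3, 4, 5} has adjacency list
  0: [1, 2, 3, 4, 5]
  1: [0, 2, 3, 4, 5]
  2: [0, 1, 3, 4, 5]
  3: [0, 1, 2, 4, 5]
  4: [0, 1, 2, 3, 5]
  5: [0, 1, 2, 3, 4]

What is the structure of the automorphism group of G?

Every vertex has degree 5, so G is the complete graph K_6. Every bijection on the vertex set is an automorphism of K_6; hence Aut(K_6) ≅ S_6, order 720.

the symmetric group on 6 letters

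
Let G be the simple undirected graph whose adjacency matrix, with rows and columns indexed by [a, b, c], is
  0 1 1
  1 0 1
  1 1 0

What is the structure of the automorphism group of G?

All 3 vertices are pairwise adjacent: G = K_3. Any permutation of the 3 vertices preserves K_3, so Aut(K_3) = S_3 of order 3! = 6.

the symmetric group on 3 letters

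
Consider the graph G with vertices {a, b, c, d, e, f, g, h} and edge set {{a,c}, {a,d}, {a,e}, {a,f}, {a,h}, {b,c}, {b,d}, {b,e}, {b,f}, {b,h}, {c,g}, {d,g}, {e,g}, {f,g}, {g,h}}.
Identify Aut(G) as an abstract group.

The vertices split by degree into {a, b, g} (degree 5) and {c, d, e, f, h} (degree 3); every edge runs between the two parts, so G is the complete bipartite graph K_{3,5}. The parts have unequal sizes, so no automorphism swaps them; each part is permuted independently, giving S_3 × S_5 of order 3!·5! = 720.

S_3 × S_5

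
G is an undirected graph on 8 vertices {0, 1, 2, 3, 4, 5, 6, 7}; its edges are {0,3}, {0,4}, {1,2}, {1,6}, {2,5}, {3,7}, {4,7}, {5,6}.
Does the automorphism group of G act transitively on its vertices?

Yes

G has two connected components, {1, 2, 5, 6} and {0, 3, 4, 7}; each is 2-regular, so G = C_4 ⊔ C_4. Aut of a disjoint union of two copies of C_4 is the wreath product D_4 ≀ Z_2, of order 2·8² = 128. Under this action every vertex can be carried to every other, so G is vertex-transitive.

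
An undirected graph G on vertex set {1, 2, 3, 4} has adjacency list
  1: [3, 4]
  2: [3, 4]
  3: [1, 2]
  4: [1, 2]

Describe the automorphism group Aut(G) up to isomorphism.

(S_2 × S_2) ⋊ Z_2

G is 2-regular and bipartite with parts {1, 2} and {3, 4} (each part is independent and every cross-pair is an edge), so G = K_{2,2}. Each part can be permuted independently (S_2 × S_2) and the two equal-size parts can also be swapped, giving (S_2 × S_2) ⋊ Z_2 of order 2·(2!)² = 8.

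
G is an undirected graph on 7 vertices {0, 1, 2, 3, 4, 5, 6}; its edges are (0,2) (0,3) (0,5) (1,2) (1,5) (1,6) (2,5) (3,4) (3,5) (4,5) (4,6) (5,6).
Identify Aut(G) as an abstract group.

Vertex 5 is the unique vertex of degree 6; the remaining 6 vertices each have degree 3 and induce a cycle, so G is the wheel on 7 vertices with hub 5. Every automorphism fixes the hub and acts on the rim 6-cycle, so Aut(G) ≅ Aut(C_6) = D_6 of order 12.

D_6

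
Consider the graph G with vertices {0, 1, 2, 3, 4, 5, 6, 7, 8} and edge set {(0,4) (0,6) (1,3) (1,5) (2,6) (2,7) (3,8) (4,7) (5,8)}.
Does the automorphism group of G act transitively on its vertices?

No

G has two connected components, {0, 2, 4, 6, 7} and {1, 3, 5, 8}; each is 2-regular, so G = C_5 ⊔ C_4. The orbit of 0 under Aut(G) is {0, 2, 4, 6, 7}, which does not contain 1, so G is not vertex-transitive.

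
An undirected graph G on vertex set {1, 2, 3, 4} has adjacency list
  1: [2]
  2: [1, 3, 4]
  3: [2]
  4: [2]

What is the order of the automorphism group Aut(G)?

6

Vertex 2 has degree 3 and every other vertex has degree 1, so G is the star K_{1,3} with centre 2. The 3 leaves are pairwise interchangeable while the centre is fixed, giving Aut(G) = S_3.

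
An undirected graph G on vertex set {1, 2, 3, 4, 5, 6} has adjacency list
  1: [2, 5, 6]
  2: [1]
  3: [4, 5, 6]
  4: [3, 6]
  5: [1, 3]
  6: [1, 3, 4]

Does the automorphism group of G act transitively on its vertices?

No

Vertex 2 is the only vertex of degree 1, so every automorphism fixes it; G is not vertex-transitive.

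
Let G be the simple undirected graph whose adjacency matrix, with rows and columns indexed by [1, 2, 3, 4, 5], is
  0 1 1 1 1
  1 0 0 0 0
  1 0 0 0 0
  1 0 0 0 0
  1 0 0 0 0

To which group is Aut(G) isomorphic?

the symmetric group on 4 letters

Vertex 1 has degree 4 and every other vertex has degree 1, so G is the star K_{1,4} with centre 1. Any automorphism fixes the centre and permutes the 4 leaves freely, so Aut(G) ≅ S_4 of order 4! = 24.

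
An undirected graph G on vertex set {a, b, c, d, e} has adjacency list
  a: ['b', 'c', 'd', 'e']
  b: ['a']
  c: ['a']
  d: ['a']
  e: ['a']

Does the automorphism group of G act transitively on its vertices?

Vertex a is the only vertex of degree 4, so every automorphism fixes it; G is not vertex-transitive.

No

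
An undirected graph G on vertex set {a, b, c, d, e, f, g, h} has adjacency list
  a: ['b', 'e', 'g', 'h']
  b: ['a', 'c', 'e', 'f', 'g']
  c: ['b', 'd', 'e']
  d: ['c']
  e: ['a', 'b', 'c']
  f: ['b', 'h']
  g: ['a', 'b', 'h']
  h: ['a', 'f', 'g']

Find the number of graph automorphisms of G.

1

The degree sequence is [4, 5, 3, 1, 3, 2, 3, 3]. Checking the degree-preserving permutations of the vertex set shows that none except the identity preserves every edge, so Aut(G) is trivial.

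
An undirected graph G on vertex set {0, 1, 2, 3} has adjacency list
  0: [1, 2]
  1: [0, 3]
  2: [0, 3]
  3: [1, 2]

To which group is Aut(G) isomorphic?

G is 2-regular and connected on 4 vertices, i.e. the cycle C_4. C_4 has 4 rotations and 4 reflections, so Aut(C_4) ≅ D_4 of order 8.

D_4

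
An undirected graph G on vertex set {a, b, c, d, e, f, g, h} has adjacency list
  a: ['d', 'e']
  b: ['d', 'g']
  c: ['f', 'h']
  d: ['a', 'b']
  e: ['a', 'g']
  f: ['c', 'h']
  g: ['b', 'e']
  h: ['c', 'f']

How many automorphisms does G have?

G has two connected components, {a, b, d, e, g} and {c, f, h}; each is 2-regular, so G = C_5 ⊔ C_3. The components are non-isomorphic (different sizes), so Aut(G) = Aut(C_3) × Aut(C_5) = D_3 × D_5 of order 6·10 = 60.

60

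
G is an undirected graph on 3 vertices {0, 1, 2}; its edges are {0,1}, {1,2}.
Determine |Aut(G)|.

2

The degree sequence is [1, 2, 1]; the two degree-1 vertices 0 and 2 are the ends of a path, so G = P_3. A path has exactly one nontrivial symmetry — reversal — giving Aut(G) of order 2.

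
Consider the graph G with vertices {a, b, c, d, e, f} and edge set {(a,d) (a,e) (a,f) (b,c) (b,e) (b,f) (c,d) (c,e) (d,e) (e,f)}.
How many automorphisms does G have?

Vertex e is the unique vertex of degree 5; the remaining 5 vertices each have degree 3 and induce a cycle, so G is the wheel on 6 vertices with hub e. Every automorphism fixes the hub and acts on the rim 5-cycle, so Aut(G) ≅ Aut(C_5) = D_5 of order 10.

10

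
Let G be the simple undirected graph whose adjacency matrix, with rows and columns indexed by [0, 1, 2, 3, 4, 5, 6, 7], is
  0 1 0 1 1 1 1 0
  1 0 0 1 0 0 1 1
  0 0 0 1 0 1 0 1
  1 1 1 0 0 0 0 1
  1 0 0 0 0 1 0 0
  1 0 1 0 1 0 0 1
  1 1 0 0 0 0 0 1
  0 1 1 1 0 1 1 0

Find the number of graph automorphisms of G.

1

The degree sequence is [5, 4, 3, 4, 2, 4, 3, 5]. Checking the degree-preserving permutations of the vertex set shows that none except the identity preserves every edge, so Aut(G) is trivial.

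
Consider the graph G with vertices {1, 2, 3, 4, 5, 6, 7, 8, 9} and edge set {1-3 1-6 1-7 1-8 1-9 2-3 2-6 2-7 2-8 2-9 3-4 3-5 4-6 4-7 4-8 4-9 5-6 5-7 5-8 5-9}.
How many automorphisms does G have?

The vertices split by degree into {1, 2, 4, 5} (degree 5) and {3, 6, 7, 8, 9} (degree 4); every edge runs between the two parts, so G is the complete bipartite graph K_{4,5}. Automorphisms preserve the bipartition setwise (since the parts differ in size) and act as S_4 × S_5 within it; |Aut| = 2880.

2880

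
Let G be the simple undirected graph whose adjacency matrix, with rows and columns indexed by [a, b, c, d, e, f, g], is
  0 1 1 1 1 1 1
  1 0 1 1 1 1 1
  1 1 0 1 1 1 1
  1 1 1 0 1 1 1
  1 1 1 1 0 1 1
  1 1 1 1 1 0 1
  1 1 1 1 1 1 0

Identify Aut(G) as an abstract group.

the symmetric group on 7 letters

All 7 vertices are pairwise adjacent: G = K_7. Every bijection on the vertex set is an automorphism of K_7; hence Aut(K_7) ≅ S_7, order 5040.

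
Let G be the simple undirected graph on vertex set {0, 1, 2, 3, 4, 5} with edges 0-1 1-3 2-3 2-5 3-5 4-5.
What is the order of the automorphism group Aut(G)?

Degrees alone do not determine every vertex (e.g. 0 and 4 both have degree 1), but their neighbour-degree multisets differ: N(0) has degrees [2] while N(4) has degrees [3]. Repeating this refinement separates all vertices, so the only automorphism is the identity.

1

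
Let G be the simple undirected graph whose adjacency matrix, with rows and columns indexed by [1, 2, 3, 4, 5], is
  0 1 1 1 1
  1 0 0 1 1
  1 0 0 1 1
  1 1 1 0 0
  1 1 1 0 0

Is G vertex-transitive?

Vertex 1 is the only vertex of degree 4, so every automorphism fixes it; G is not vertex-transitive.

No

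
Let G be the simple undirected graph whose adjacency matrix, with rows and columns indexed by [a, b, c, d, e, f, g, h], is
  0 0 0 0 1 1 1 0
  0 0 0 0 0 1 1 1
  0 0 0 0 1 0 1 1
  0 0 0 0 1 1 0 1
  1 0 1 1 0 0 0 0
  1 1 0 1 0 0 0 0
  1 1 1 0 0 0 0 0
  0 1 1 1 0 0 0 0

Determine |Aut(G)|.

48

G is 3-regular and bipartite on 2^3 = 8 vertices with girth 4; it is the hypercube graph Q_3. Aut(Q_3) consists of the signed permutations of the 3 coordinate axes: 3! permutations times 2^3 sign flips, so |Aut| = 2^3·3! = 48.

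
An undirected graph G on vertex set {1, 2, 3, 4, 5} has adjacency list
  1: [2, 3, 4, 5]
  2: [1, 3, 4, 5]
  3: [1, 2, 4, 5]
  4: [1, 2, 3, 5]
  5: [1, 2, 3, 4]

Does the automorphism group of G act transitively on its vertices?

Yes

Every vertex has degree 4, so G is the complete graph K_5. Every bijection on the vertex set is an automorphism of K_5; hence Aut(K_5) ≅ S_5, order 120. This group acts transitively on the 5 vertices.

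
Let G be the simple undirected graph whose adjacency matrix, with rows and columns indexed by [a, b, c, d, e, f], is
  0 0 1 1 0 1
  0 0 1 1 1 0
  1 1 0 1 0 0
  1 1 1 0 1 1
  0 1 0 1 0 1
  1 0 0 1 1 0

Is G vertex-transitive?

No

Vertex d is the only vertex of degree 5, so every automorphism fixes it; G is not vertex-transitive.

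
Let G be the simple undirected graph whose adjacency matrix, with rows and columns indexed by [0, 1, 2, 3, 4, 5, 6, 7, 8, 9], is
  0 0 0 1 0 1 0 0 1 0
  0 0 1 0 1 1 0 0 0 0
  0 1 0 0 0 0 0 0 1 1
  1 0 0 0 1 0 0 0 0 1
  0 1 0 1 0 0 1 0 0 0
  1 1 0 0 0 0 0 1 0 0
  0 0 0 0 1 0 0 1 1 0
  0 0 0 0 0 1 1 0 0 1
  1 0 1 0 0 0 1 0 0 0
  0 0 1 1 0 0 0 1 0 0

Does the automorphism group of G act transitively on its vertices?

G is 3-regular on 10 vertices with no triangles and no 4-cycles (girth 5): this is the Petersen graph. Viewing the Petersen graph as the Kneser graph K(5,2) — vertices are 2-subsets of {1,…,5}, edges join disjoint pairs — its automorphisms are exactly the permutations of the 5-element set, so Aut ≅ S_5 of order 120. Under this action every vertex can be carried to every other, so G is vertex-transitive.

Yes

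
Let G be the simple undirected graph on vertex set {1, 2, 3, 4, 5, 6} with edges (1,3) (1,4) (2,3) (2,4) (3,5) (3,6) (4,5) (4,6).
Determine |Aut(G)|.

48

The vertices split by degree into {3, 4} (degree 4) and {1, 2, 5, 6} (degree 2); every edge runs between the two parts, so G is the complete bipartite graph K_{2,4}. Automorphisms preserve the bipartition setwise (since the parts differ in size) and act as S_4 × S_2 within it; |Aut| = 48.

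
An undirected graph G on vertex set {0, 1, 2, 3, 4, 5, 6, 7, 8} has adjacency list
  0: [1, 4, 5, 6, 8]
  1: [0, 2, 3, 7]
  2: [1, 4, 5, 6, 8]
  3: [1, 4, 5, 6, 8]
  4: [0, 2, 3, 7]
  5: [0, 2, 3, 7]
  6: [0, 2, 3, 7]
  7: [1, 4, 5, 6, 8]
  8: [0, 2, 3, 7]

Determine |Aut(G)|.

2880

The vertices split by degree into {0, 2, 3, 7} (degree 5) and {1, 4, 5, 6, 8} (degree 4); every edge runs between the two parts, so G is the complete bipartite graph K_{4,5}. The parts have unequal sizes, so no automorphism swaps them; each part is permuted independently, giving S_5 × S_4 of order 5!·4! = 2880.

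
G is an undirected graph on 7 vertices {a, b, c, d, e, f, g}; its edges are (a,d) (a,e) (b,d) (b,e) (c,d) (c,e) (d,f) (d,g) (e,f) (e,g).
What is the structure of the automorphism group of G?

The vertices split by degree into {d, e} (degree 5) and {a, b, c, f, g} (degree 2); every edge runs between the two parts, so G is the complete bipartite graph K_{2,5}. The parts have unequal sizes, so no automorphism swaps them; each part is permuted independently, giving S_5 × S_2 of order 5!·2! = 240.

S_5 × S_2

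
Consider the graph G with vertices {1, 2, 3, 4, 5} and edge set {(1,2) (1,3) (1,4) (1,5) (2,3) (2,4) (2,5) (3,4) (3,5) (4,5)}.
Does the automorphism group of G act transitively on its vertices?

Yes

All 5 vertices are pairwise adjacent: G = K_5. Any permutation of the 5 vertices preserves K_5, so Aut(K_5) = S_5 of order 5! = 120. This group acts transitively on the 5 vertices.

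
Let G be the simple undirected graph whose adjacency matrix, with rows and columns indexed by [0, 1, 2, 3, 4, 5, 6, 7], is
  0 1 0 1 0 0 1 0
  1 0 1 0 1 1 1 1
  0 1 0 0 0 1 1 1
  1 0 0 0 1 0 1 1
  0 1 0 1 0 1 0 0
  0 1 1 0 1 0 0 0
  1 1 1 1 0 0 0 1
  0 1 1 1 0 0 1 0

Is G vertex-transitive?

No

Vertex 1 is the only vertex of degree 6, so every automorphism fixes it; G is not vertex-transitive.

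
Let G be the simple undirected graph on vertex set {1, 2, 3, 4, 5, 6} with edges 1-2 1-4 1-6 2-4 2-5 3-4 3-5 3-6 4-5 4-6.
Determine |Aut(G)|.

10

Vertex 4 is the unique vertex of degree 5; the remaining 5 vertices each have degree 3 and induce a cycle, so G is the wheel on 6 vertices with hub 4. With the hub fixed, the remaining symmetry is that of the rim cycle C_5, giving the dihedral group D_5.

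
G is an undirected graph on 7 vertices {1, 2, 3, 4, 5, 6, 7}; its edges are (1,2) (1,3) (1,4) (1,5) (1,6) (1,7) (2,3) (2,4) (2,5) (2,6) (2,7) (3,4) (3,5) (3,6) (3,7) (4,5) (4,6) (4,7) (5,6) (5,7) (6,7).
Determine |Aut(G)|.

All 7 vertices are pairwise adjacent: G = K_7. Every bijection on the vertex set is an automorphism of K_7; hence Aut(K_7) ≅ S_7, order 5040.

5040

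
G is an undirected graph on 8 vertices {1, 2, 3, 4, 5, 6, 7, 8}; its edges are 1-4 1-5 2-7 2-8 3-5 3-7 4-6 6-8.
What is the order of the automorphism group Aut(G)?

Every vertex has degree 2 and the graph is connected, so G is the 8-cycle C_8. The automorphisms of the 8-cycle are exactly the symmetries of a regular 8-gon: the dihedral group D_8, |D_8| = 16.

16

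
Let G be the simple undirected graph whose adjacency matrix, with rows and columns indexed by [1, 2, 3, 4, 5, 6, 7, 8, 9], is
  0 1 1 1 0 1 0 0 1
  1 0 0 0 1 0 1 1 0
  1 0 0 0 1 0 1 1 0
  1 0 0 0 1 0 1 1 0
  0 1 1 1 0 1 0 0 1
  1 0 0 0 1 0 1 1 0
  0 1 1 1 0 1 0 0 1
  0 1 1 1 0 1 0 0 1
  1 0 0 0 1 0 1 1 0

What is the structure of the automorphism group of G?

S_4 × S_5

The vertices split by degree into {1, 5, 7, 8} (degree 5) and {2, 3, 4, 6, 9} (degree 4); every edge runs between the two parts, so G is the complete bipartite graph K_{4,5}. Automorphisms preserve the bipartition setwise (since the parts differ in size) and act as S_4 × S_5 within it; |Aut| = 2880.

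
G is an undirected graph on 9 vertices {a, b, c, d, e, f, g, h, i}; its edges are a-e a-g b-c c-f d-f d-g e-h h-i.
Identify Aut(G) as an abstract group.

C_2

The degree sequence is [2, 1, 2, 2, 2, 2, 2, 2, 1]; the two degree-1 vertices b and i are the ends of a path, so G = P_9. A path has exactly one nontrivial symmetry — reversal — giving Aut(G) of order 2.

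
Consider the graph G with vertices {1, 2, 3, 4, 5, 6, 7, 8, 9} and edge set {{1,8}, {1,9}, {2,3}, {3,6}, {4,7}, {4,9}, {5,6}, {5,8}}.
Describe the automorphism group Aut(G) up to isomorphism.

The degree sequence is [2, 1, 2, 2, 2, 2, 1, 2, 2]; the two degree-1 vertices 2 and 7 are the ends of a path, so G = P_9. A path has exactly one nontrivial symmetry — reversal — giving Aut(G) of order 2.

the cyclic group of order 2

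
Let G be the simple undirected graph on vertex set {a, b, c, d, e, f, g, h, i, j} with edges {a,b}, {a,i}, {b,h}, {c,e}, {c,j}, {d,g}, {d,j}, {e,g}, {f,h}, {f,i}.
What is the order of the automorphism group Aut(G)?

G has two connected components, {c, d, e, g, j} and {a, b, f, h, i}; each is 2-regular, so G = C_5 ⊔ C_5. Aut of a disjoint union of two copies of C_5 is the wreath product D_5 ≀ Z_2, of order 2·10² = 200.

200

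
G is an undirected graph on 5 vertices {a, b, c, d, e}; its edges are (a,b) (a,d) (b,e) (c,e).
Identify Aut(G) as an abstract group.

The degree sequence is [2, 2, 1, 1, 2]; the two degree-1 vertices c and d are the ends of a path, so G = P_5. The only nontrivial automorphism of a path is the end-to-end reflection, so Aut(G) ≅ Z_2.

Z_2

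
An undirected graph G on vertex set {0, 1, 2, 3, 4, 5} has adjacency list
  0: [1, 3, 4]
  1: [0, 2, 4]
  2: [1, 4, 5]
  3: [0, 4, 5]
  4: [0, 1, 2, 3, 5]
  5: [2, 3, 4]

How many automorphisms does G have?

10

Vertex 4 is the unique vertex of degree 5; the remaining 5 vertices each have degree 3 and induce a cycle, so G is the wheel on 6 vertices with hub 4. Every automorphism fixes the hub and acts on the rim 5-cycle, so Aut(G) ≅ Aut(C_5) = D_5 of order 10.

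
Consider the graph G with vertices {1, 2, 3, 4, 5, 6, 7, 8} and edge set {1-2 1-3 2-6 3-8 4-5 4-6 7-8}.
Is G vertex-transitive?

No

Automorphisms preserve degree, but G has vertices of degree 1 and vertices of degree 2; no automorphism maps one to the other, so G is not vertex-transitive.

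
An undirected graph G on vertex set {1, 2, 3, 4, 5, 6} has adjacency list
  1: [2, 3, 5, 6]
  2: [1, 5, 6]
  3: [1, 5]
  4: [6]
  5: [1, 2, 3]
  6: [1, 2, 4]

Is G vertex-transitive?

Vertex 1 is the only vertex of degree 4, so every automorphism fixes it; G is not vertex-transitive.

No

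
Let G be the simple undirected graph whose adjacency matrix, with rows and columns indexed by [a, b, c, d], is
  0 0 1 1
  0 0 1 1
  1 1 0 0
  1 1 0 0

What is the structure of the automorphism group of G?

G is 2-regular and bipartite with parts {a, b} and {c, d} (each part is independent and every cross-pair is an edge), so G = K_{2,2}. Each part can be permuted independently (S_2 × S_2) and the two equal-size parts can also be swapped, giving (S_2 × S_2) ⋊ Z_2 of order 2·(2!)² = 8.

(S_2 × S_2) ⋊ Z_2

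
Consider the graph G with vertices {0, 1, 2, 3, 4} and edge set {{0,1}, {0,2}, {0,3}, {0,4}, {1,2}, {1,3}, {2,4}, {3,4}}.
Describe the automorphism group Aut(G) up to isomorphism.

the dihedral group of order 8

Vertex 0 is the unique vertex of degree 4; the remaining 4 vertices each have degree 3 and induce a cycle, so G is the wheel on 5 vertices with hub 0. With the hub fixed, the remaining symmetry is that of the rim cycle C_4, giving the dihedral group D_4.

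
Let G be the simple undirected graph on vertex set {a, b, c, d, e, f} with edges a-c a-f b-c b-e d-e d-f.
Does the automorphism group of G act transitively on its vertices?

G is 2-regular and connected on 6 vertices, i.e. the cycle C_6. The automorphisms of the 6-cycle are exactly the symmetries of a regular 6-gon: the dihedral group D_6, |D_6| = 12. This group acts transitively on the 6 vertices.

Yes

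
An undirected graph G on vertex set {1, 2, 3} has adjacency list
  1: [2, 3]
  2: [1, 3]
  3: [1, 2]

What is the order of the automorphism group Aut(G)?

Every vertex has degree 2, so G is the complete graph K_3. Any permutation of the 3 vertices preserves K_3, so Aut(K_3) = S_3 of order 3! = 6.

6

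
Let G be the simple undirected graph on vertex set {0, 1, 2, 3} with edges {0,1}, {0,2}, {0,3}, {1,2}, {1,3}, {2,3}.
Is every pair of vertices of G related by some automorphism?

All 4 vertices are pairwise adjacent: G = K_4. Any permutation of the 4 vertices preserves K_4, so Aut(K_4) = S_4 of order 4! = 24. This group acts transitively on the 4 vertices.

Yes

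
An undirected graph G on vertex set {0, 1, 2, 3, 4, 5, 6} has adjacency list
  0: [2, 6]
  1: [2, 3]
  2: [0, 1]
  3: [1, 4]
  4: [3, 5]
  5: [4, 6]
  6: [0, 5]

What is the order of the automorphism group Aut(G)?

G is 2-regular and connected on 7 vertices, i.e. the cycle C_7. The automorphisms of the 7-cycle are exactly the symmetries of a regular 7-gon: the dihedral group D_7, |D_7| = 14.

14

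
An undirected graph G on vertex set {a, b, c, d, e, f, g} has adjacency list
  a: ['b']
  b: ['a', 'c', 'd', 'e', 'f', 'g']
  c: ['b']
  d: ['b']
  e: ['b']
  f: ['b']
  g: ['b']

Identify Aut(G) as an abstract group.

the symmetric group on 6 letters

Vertex b has degree 6 and every other vertex has degree 1, so G is the star K_{1,6} with centre b. The 6 leaves are pairwise interchangeable while the centre is fixed, giving Aut(G) = S_6.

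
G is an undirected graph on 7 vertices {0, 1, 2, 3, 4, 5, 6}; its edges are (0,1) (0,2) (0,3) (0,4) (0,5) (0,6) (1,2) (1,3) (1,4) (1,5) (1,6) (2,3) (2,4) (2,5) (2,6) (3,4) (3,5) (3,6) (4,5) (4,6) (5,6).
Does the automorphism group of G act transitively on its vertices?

Every vertex has degree 6, so G is the complete graph K_7. Every bijection on the vertex set is an automorphism of K_7; hence Aut(K_7) ≅ S_7, order 5040. Under this action every vertex can be carried to every other, so G is vertex-transitive.

Yes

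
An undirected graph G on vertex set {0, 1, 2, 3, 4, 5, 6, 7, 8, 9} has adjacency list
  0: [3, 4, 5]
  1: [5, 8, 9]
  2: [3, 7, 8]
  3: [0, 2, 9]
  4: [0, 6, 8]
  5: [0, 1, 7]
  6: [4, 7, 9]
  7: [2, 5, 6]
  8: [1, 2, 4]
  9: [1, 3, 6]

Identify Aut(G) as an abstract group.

S_5

G is 3-regular on 10 vertices with no triangles and no 4-cycles (girth 5): this is the Petersen graph. It is a classical fact that the Petersen graph has automorphism group S_5 (order 120), arising from its description as the Kneser graph K(5,2).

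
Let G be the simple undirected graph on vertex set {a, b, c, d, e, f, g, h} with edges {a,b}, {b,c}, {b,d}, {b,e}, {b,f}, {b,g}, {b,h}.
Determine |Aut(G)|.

Vertex b has degree 7 and every other vertex has degree 1, so G is the star K_{1,7} with centre b. Any automorphism fixes the centre and permutes the 7 leaves freely, so Aut(G) ≅ S_7 of order 7! = 5040.

5040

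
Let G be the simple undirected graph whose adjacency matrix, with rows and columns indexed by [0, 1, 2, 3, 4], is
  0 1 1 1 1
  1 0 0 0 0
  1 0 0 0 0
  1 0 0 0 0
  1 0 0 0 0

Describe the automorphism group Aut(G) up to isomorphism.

the symmetric group on 4 letters

Vertex 0 has degree 4 and every other vertex has degree 1, so G is the star K_{1,4} with centre 0. Any automorphism fixes the centre and permutes the 4 leaves freely, so Aut(G) ≅ S_4 of order 4! = 24.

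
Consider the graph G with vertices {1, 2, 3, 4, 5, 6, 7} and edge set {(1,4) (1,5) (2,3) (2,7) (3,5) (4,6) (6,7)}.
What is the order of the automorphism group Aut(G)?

G is 2-regular and connected on 7 vertices, i.e. the cycle C_7. C_7 has 7 rotations and 7 reflections, so Aut(C_7) ≅ D_7 of order 14.

14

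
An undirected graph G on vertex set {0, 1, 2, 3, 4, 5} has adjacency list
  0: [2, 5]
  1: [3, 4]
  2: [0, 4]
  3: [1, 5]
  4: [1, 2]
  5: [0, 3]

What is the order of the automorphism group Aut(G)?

G is 2-regular and connected on 6 vertices, i.e. the cycle C_6. The automorphisms of the 6-cycle are exactly the symmetries of a regular 6-gon: the dihedral group D_6, |D_6| = 12.

12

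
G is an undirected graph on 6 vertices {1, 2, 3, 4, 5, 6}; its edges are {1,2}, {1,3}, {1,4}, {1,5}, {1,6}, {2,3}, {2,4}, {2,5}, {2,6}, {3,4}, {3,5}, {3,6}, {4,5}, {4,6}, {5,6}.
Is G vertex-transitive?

Yes

Every vertex has degree 5, so G is the complete graph K_6. Every bijection on the vertex set is an automorphism of K_6; hence Aut(K_6) ≅ S_6, order 720. This group acts transitively on the 6 vertices.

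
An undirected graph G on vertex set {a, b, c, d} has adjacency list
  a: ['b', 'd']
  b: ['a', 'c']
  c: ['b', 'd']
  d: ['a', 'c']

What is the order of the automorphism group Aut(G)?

Every vertex has degree 2 and the graph is connected, so G is the 4-cycle C_4. C_4 has 4 rotations and 4 reflections, so Aut(C_4) ≅ D_4 of order 8.

8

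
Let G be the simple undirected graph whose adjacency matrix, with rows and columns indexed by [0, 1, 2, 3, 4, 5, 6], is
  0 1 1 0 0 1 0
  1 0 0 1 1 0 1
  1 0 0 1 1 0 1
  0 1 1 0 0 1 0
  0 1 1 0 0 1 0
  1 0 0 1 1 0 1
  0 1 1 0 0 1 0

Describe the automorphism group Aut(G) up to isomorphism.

S_4 × S_3

The vertices split by degree into {1, 2, 5} (degree 4) and {0, 3, 4, 6} (degree 3); every edge runs between the two parts, so G is the complete bipartite graph K_{3,4}. Automorphisms preserve the bipartition setwise (since the parts differ in size) and act as S_4 × S_3 within it; |Aut| = 144.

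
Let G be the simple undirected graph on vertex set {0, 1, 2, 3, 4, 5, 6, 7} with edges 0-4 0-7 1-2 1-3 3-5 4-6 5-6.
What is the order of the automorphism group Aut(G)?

2

The degree sequence is [2, 2, 1, 2, 2, 2, 2, 1]; the two degree-1 vertices 2 and 7 are the ends of a path, so G = P_8. A path has exactly one nontrivial symmetry — reversal — giving Aut(G) of order 2.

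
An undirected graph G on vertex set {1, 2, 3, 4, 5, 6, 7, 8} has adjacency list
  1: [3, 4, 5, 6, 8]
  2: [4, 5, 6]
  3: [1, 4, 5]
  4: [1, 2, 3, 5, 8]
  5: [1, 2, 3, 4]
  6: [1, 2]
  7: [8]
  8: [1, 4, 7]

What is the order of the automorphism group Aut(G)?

Degrees alone do not determine every vertex (e.g. 1 and 4 both have degree 5), but their neighbour-degree multisets differ: N(1) has degrees [2, 3, 3, 4, 5] while N(4) has degrees [3, 3, 3, 4, 5]. Repeating this refinement separates all vertices, so the only automorphism is the identity.

1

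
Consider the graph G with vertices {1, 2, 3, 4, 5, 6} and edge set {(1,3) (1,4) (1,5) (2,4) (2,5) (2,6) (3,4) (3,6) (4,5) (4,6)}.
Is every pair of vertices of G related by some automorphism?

No

Vertex 4 is the only vertex of degree 5, so every automorphism fixes it; G is not vertex-transitive.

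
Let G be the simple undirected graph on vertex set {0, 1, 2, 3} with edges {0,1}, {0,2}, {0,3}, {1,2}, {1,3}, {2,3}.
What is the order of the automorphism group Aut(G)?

24

All 4 vertices are pairwise adjacent: G = K_4. Any permutation of the 4 vertices preserves K_4, so Aut(K_4) = S_4 of order 4! = 24.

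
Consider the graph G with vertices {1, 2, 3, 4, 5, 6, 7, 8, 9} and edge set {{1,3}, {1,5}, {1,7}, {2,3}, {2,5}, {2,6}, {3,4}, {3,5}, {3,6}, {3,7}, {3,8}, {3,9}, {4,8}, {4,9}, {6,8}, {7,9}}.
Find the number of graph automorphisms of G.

16

Vertex 3 is the unique vertex of degree 8; the remaining 8 vertices each have degree 3 and induce a cycle, so G is the wheel on 9 vertices with hub 3. Every automorphism fixes the hub and acts on the rim 8-cycle, so Aut(G) ≅ Aut(C_8) = D_8 of order 16.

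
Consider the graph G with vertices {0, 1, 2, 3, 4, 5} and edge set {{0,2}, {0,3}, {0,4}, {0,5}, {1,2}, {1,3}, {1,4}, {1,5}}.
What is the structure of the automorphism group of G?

The vertices split by degree into {0, 1} (degree 4) and {2, 3, 4, 5} (degree 2); every edge runs between the two parts, so G is the complete bipartite graph K_{2,4}. The parts have unequal sizes, so no automorphism swaps them; each part is permuted independently, giving S_4 × S_2 of order 4!·2! = 48.

S_4 × S_2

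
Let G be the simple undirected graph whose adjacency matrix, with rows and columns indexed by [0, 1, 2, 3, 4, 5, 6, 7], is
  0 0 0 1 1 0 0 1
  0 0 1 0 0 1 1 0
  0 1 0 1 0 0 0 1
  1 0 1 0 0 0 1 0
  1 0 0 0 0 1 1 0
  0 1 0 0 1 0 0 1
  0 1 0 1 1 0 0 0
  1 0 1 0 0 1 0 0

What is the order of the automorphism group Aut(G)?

G is 3-regular and bipartite on 2^3 = 8 vertices with girth 4; it is the hypercube graph Q_3. The symmetry group of the 3-cube is the hyperoctahedral group B_3 = Z_2 ≀ S_3, of order 2^3·3! = 48.

48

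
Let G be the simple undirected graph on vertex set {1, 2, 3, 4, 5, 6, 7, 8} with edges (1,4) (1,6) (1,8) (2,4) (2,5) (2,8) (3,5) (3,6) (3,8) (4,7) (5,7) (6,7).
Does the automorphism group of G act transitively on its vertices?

Yes

G is 3-regular and bipartite on 2^3 = 8 vertices with girth 4; it is the hypercube graph Q_3. Aut(Q_3) consists of the signed permutations of the 3 coordinate axes: 3! permutations times 2^3 sign flips, so |Aut| = 2^3·3! = 48. Under this action every vertex can be carried to every other, so G is vertex-transitive.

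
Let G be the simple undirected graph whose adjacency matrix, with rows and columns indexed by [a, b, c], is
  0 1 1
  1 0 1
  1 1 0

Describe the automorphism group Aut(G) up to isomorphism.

Every vertex has degree 2, so G is the complete graph K_3. Every bijection on the vertex set is an automorphism of K_3; hence Aut(K_3) ≅ S_3, order 6.

the symmetric group on 3 letters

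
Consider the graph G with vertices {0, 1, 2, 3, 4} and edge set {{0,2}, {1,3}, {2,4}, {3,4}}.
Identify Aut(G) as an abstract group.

The degree sequence is [1, 1, 2, 2, 2]; the two degree-1 vertices 0 and 1 are the ends of a path, so G = P_5. A path has exactly one nontrivial symmetry — reversal — giving Aut(G) of order 2.

Z_2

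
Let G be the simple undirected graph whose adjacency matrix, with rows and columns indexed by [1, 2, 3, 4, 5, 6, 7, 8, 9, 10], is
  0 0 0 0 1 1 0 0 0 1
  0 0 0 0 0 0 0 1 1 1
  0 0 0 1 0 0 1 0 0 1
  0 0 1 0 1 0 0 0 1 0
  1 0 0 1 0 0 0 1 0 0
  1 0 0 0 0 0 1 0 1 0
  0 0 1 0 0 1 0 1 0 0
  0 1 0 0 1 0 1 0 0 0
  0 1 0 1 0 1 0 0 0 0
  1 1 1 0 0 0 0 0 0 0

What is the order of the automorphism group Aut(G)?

G is 3-regular on 10 vertices with no triangles and no 4-cycles (girth 5): this is the Petersen graph. It is a classical fact that the Petersen graph has automorphism group S_5 (order 120), arising from its description as the Kneser graph K(5,2).

120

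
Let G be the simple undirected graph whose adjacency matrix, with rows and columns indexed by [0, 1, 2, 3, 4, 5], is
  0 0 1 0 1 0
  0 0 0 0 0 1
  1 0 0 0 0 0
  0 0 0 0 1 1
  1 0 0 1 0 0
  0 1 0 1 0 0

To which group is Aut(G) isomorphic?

Z_2

The degree sequence is [2, 1, 1, 2, 2, 2]; the two degree-1 vertices 1 and 2 are the ends of a path, so G = P_6. The only nontrivial automorphism of a path is the end-to-end reflection, so Aut(G) ≅ Z_2.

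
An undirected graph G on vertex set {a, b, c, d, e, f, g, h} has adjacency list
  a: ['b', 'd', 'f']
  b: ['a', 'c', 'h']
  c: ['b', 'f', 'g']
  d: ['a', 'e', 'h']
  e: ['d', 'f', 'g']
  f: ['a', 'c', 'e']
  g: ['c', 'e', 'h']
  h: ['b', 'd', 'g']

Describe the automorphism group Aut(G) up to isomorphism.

Z_2^3 ⋊ S_3

G is 3-regular and bipartite on 2^3 = 8 vertices with girth 4; it is the hypercube graph Q_3. Aut(Q_3) consists of the signed permutations of the 3 coordinate axes: 3! permutations times 2^3 sign flips, so |Aut| = 2^3·3! = 48.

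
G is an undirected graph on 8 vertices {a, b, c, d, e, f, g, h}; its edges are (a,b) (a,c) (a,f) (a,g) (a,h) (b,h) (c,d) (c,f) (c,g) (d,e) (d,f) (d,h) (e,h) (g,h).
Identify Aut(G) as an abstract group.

Degrees alone do not determine every vertex (e.g. a and h both have degree 5), but their neighbour-degree multisets differ: N(a) has degrees [2, 3, 3, 4, 5] while N(h) has degrees [2, 2, 3, 4, 5]. Repeating this refinement separates all vertices, so the only automorphism is the identity.

the trivial group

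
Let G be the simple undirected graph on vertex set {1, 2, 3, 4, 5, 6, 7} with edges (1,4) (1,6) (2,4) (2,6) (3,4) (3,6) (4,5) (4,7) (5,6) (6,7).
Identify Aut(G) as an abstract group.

The vertices split by degree into {4, 6} (degree 5) and {1, 2, 3, 5, 7} (degree 2); every edge runs between the two parts, so G is the complete bipartite graph K_{2,5}. The parts have unequal sizes, so no automorphism swaps them; each part is permuted independently, giving S_2 × S_5 of order 2!·5! = 240.

S_2 × S_5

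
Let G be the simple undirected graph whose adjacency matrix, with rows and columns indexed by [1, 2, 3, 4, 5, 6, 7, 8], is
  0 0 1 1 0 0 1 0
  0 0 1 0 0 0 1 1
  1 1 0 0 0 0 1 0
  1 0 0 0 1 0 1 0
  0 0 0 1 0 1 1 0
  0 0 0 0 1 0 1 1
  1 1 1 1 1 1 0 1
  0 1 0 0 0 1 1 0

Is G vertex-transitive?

Vertex 7 is the only vertex of degree 7, so every automorphism fixes it; G is not vertex-transitive.

No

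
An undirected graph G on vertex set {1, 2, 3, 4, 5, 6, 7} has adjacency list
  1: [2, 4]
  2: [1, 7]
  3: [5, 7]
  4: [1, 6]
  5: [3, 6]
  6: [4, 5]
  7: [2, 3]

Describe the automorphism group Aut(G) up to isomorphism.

Every vertex has degree 2 and the graph is connected, so G is the 7-cycle C_7. The automorphisms of the 7-cycle are exactly the symmetries of a regular 7-gon: the dihedral group D_7, |D_7| = 14.

D_7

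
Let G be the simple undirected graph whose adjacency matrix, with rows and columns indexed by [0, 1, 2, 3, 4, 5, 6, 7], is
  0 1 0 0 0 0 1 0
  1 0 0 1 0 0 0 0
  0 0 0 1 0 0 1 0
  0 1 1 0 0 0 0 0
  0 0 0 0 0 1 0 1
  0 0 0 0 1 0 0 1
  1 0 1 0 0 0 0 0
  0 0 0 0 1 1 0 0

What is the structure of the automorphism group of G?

D_5 × D_3

G has two connected components, {0, 1, 2, 3, 6} and {4, 5, 7}; each is 2-regular, so G = C_5 ⊔ C_3. No automorphism exchanges components of different sizes, hence Aut(G) is the direct product D_5 × D_3, order 60.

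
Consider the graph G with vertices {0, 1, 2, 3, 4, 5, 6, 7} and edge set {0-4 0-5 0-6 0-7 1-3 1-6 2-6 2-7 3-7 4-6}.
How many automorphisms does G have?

1

Degrees alone do not determine every vertex (e.g. 0 and 6 both have degree 4), but their neighbour-degree multisets differ: N(0) has degrees [1, 2, 3, 4] while N(6) has degrees [2, 2, 2, 4]. Repeating this refinement separates all vertices, so the only automorphism is the identity.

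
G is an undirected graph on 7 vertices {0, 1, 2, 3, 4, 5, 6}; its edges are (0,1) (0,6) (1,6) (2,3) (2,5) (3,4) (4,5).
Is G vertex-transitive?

G has two connected components, {2, 3, 4, 5} and {0, 1, 6}; each is 2-regular, so G = C_4 ⊔ C_3. The orbit of 0 under Aut(G) is {0, 1, 6}, which does not contain 2, so G is not vertex-transitive.

No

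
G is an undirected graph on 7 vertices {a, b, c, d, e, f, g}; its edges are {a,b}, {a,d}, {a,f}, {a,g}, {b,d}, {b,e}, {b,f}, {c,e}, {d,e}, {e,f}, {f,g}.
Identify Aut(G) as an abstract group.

Degrees alone do not determine every vertex (e.g. a and b both have degree 4), but their neighbour-degree multisets differ: N(a) has degrees [2, 3, 4, 4] while N(b) has degrees [3, 4, 4, 4]. Repeating this refinement separates all vertices, so the only automorphism is the identity.

1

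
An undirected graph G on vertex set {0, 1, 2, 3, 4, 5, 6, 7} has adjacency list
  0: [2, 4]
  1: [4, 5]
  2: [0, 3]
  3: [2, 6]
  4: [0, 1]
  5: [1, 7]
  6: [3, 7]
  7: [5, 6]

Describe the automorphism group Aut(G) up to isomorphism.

the dihedral group of order 16

G is 2-regular and connected on 8 vertices, i.e. the cycle C_8. C_8 has 8 rotations and 8 reflections, so Aut(C_8) ≅ D_8 of order 16.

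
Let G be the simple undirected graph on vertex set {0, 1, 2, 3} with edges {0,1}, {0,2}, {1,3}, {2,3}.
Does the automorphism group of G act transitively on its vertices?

G is 2-regular and bipartite on 2^2 = 4 vertices with girth 4; it is the hypercube graph Q_2. The symmetry group of the 2-cube is the hyperoctahedral group B_2 = Z_2 ≀ S_2, of order 2^2·2! = 8. This group acts transitively on the 4 vertices.

Yes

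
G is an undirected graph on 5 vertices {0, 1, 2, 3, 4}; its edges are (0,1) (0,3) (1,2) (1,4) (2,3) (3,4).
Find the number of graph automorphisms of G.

The vertices split by degree into {1, 3} (degree 3) and {0, 2, 4} (degree 2); every edge runs between the two parts, so G is the complete bipartite graph K_{2,3}. The parts have unequal sizes, so no automorphism swaps them; each part is permuted independently, giving S_3 × S_2 of order 3!·2! = 12.

12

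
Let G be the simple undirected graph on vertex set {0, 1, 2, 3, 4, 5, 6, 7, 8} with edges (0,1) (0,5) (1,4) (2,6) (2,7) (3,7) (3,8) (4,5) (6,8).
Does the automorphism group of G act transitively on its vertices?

G has two connected components, {2, 3, 6, 7, 8} and {0, 1, 4, 5}; each is 2-regular, so G = C_5 ⊔ C_4. The orbit of 0 under Aut(G) is {0, 1, 4, 5}, which does not contain 2, so G is not vertex-transitive.

No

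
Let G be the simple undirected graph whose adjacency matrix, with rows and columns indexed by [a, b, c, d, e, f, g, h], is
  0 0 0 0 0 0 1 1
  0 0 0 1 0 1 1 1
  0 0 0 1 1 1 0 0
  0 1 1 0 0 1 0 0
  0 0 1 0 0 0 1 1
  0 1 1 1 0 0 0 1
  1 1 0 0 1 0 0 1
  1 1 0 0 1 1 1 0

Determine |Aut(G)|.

Degrees alone do not determine every vertex (e.g. b and f both have degree 4), but their neighbour-degree multisets differ: N(b) has degrees [3, 4, 4, 5] while N(f) has degrees [3, 3, 4, 5]. Repeating this refinement separates all vertices, so the only automorphism is the identity.

1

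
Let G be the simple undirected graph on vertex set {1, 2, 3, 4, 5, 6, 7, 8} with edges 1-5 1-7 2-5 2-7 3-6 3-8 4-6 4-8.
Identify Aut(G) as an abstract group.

G has two connected components, {1, 2, 5, 7} and {3, 4, 6, 8}; each is 2-regular, so G = C_4 ⊔ C_4. With two isomorphic components, Aut(G) = Aut(C_4) ≀ S_2 = (D_4 × D_4) ⋊ Z_2: permute each cycle by D_4, then optionally swap the two cycles. Order 2·(2·4)² = 128.

D_4 ≀ Z_2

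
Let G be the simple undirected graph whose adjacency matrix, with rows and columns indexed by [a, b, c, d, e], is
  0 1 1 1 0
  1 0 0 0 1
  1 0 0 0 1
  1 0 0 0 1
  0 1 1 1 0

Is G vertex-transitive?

No

Automorphisms preserve degree, but G has vertices of degree 2 and vertices of degree 3; no automorphism maps one to the other, so G is not vertex-transitive.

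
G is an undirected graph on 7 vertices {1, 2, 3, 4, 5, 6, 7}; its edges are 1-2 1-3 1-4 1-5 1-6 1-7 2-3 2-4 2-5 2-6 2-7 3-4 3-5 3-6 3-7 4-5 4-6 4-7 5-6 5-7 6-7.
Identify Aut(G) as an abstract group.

All 7 vertices are pairwise adjacent: G = K_7. Any permutation of the 7 vertices preserves K_7, so Aut(K_7) = S_7 of order 7! = 5040.

S_7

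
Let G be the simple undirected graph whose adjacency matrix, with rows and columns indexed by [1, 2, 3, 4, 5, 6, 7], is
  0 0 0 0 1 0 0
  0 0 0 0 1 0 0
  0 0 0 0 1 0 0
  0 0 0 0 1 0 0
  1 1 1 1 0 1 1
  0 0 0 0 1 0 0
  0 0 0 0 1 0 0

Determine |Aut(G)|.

Vertex 5 has degree 6 and every other vertex has degree 1, so G is the star K_{1,6} with centre 5. Any automorphism fixes the centre and permutes the 6 leaves freely, so Aut(G) ≅ S_6 of order 6! = 720.

720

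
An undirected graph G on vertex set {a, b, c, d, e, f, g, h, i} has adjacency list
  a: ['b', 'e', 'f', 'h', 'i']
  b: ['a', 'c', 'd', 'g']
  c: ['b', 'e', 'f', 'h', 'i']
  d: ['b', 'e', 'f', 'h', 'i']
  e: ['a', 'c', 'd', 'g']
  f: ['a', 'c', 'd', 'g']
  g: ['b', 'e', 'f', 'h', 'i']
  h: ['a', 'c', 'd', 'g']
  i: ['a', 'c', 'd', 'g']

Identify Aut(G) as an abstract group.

S_5 × S_4

The vertices split by degree into {a, c, d, g} (degree 5) and {b, e, f, h, i} (degree 4); every edge runs between the two parts, so G is the complete bipartite graph K_{4,5}. Automorphisms preserve the bipartition setwise (since the parts differ in size) and act as S_5 × S_4 within it; |Aut| = 2880.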